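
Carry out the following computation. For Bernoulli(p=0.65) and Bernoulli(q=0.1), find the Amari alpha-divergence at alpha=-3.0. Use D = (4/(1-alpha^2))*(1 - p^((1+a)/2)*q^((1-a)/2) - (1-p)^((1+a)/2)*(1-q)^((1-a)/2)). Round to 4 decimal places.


Amari alpha-divergence:
D = (4/(1-alpha^2))*(1 - p^((1+a)/2)*q^((1-a)/2) - (1-p)^((1+a)/2)*(1-q)^((1-a)/2)).
alpha = -3.0, p = 0.65, q = 0.1.
e1 = (1+alpha)/2 = -1.0, e2 = (1-alpha)/2 = 2.0.
t1 = p^e1 * q^e2 = 0.65^-1.0 * 0.1^2.0 = 0.015385.
t2 = (1-p)^e1 * (1-q)^e2 = 0.35^-1.0 * 0.9^2.0 = 2.314286.
4/(1-alpha^2) = -0.5.
D = -0.5*(1 - 0.015385 - 2.314286) = 0.6648

0.6648


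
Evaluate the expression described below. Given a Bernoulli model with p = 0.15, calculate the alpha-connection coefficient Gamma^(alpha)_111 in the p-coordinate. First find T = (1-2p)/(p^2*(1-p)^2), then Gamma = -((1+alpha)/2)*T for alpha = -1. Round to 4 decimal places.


Skewness (Amari-Chentsov) tensor: T = (1-2p)/(p^2*(1-p)^2).
p = 0.15, 1-2p = 0.7, p^2 = 0.0225, (1-p)^2 = 0.7225.
T = 0.7/(0.0225 * 0.7225) = 43.060361.
In the p-coordinate, Gamma^(alpha) = Gamma^(0) - (alpha/2)*T with Gamma^(0) = (1/2)*g'(p) = -T/2,
so Gamma^(alpha) = -((1+alpha)/2)*T.
alpha = -1, -(1+alpha)/2 = 0.0.
Gamma = 0.0 * 43.060361 = 0.0000

0.0000


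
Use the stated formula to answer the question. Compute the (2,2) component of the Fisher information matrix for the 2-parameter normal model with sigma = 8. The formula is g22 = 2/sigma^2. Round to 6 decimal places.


For the 2-parameter normal family, the Fisher metric has:
  g11 = 1/sigma^2, g22 = 2/sigma^2.
sigma = 8, sigma^2 = 64.
g22 = 0.031250

0.031250


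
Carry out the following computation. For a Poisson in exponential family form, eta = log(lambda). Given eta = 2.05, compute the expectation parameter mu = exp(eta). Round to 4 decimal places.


Expectation parameter for Poisson exponential family:
mu = exp(eta).
eta = 2.05.
mu = exp(2.05) = 7.7679

7.7679


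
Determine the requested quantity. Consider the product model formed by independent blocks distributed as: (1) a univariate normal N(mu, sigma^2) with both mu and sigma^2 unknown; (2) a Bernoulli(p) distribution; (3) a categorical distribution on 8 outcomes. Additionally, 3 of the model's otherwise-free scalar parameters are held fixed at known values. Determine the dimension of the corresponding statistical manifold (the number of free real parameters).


The dimension of a statistical manifold equals the number of free
(independent) real parameters of the model. For a product of independent
blocks the parameter counts add.
- normal (mu, sigma^2): 2.
- Bernoulli (p): 1.
- categorical on 8 outcomes (probabilities sum to 1): 8-1 = 7.
Total = 2 + 1 + 7 = 10.
3 parameter(s) fixed at known values: 10 - 3 = 7.
Dimension = 7

7


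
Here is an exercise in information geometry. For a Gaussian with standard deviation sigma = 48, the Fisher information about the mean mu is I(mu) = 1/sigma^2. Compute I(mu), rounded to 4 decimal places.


The Fisher information for the mean of a normal distribution is I(mu) = 1/sigma^2.
sigma = 48, so sigma^2 = 2304.
I(mu) = 1/2304 = 0.0004

0.0004


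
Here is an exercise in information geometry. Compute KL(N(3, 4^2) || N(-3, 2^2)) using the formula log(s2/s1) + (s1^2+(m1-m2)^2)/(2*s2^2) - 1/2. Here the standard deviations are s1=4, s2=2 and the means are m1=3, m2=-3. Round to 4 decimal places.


KL divergence between normal distributions:
KL = log(s2/s1) + (s1^2 + (m1-m2)^2)/(2*s2^2) - 1/2.
log(2/4) = -0.693147.
(4^2 + (3--3)^2)/(2*2^2) = (16 + 36)/8 = 6.5.
KL = -0.693147 + 6.5 - 0.5 = 5.3069

5.3069


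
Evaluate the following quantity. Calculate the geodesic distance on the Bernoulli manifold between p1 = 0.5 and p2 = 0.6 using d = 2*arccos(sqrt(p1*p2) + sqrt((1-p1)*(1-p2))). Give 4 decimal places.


Geodesic distance on Bernoulli manifold:
d(p1,p2) = 2*arccos(sqrt(p1*p2) + sqrt((1-p1)*(1-p2))).
sqrt(p1*p2) = sqrt(0.5*0.6) = 0.547723.
sqrt((1-p1)*(1-p2)) = sqrt(0.5*0.4) = 0.447214.
arg = 0.547723 + 0.447214 = 0.994936.
d = 2*arccos(0.994936) = 0.2014

0.2014


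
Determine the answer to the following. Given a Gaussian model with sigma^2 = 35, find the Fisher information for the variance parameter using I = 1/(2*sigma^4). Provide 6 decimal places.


Fisher information for variance: I(sigma^2) = 1/(2*sigma^4).
sigma^2 = 35, so sigma^4 = 1225.
I = 1/(2*1225) = 1/2450 = 0.000408

0.000408


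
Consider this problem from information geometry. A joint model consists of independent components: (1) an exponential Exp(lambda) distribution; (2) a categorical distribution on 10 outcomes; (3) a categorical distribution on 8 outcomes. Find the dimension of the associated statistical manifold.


The dimension of a statistical manifold equals the number of free
(independent) real parameters of the model. For a product of independent
blocks the parameter counts add.
- exponential (lambda): 1.
- categorical on 10 outcomes (probabilities sum to 1): 10-1 = 9.
- categorical on 8 outcomes (probabilities sum to 1): 8-1 = 7.
Total = 1 + 9 + 7 = 17.
Dimension = 17

17


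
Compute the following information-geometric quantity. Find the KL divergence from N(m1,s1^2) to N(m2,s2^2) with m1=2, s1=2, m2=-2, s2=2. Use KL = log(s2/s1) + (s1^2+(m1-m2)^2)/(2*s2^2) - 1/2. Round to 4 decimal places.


KL divergence between normal distributions:
KL = log(s2/s1) + (s1^2 + (m1-m2)^2)/(2*s2^2) - 1/2.
log(2/2) = 0.0.
(2^2 + (2--2)^2)/(2*2^2) = (4 + 16)/8 = 2.5.
KL = 0.0 + 2.5 - 0.5 = 2.0000

2.0000


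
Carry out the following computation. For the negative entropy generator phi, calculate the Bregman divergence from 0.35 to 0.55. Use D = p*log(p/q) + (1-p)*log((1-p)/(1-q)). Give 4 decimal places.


Bregman divergence with negative entropy generator:
D = p*log(p/q) + (1-p)*log((1-p)/(1-q)).
p = 0.35, q = 0.55.
p*log(p/q) = 0.35*log(0.35/0.55) = -0.158195.
(1-p)*log((1-p)/(1-q)) = 0.65*log(0.65/0.45) = 0.239021.
D = -0.158195 + 0.239021 = 0.0808

0.0808


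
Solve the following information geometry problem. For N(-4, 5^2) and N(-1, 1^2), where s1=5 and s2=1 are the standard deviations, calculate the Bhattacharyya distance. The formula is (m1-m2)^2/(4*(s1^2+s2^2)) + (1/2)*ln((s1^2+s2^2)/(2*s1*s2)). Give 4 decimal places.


Bhattacharyya distance between two Gaussians:
DB = (m1-m2)^2/(4*(s1^2+s2^2)) + (1/2)*ln((s1^2+s2^2)/(2*s1*s2)).
(m1-m2)^2 = (-3)^2 = 9.
s1^2+s2^2 = 25 + 1 = 26.
term1 = 9/104 = 0.086538.
term2 = 0.5*ln(26/10.0) = 0.477756.
DB = 0.086538 + 0.477756 = 0.5643

0.5643


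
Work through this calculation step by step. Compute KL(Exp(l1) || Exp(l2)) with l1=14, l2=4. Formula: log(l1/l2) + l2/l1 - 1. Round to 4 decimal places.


KL divergence for exponential family:
KL = log(l1/l2) + l2/l1 - 1.
log(14/4) = 1.252763.
4/14 = 0.285714.
KL = 1.252763 + 0.285714 - 1 = 0.5385

0.5385


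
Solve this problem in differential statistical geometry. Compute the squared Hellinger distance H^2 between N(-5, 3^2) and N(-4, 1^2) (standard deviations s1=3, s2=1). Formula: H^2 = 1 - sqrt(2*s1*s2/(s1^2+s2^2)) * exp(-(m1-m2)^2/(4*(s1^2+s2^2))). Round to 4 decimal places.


Squared Hellinger distance for Gaussians:
H^2 = 1 - sqrt(2*s1*s2/(s1^2+s2^2)) * exp(-(m1-m2)^2/(4*(s1^2+s2^2))).
s1^2 = 9, s2^2 = 1, s1^2+s2^2 = 10.
sqrt(2*3*1/(10)) = 0.774597.
(m1-m2)^2 = (-1)^2 = 1.
exp(-1/(4*10)) = exp(-0.025) = 0.97531.
H^2 = 1 - 0.774597*0.97531 = 0.2445

0.2445


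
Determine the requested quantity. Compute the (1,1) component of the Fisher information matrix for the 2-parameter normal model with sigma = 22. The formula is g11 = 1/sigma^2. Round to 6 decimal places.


For the 2-parameter normal family, the Fisher metric has:
  g11 = 1/sigma^2, g22 = 2/sigma^2.
sigma = 22, sigma^2 = 484.
g11 = 0.002066

0.002066


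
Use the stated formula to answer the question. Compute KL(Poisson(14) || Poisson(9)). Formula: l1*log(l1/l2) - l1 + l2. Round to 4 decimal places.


KL divergence for Poisson:
KL = l1*log(l1/l2) - l1 + l2.
l1 = 14, l2 = 9.
log(14/9) = 0.441833.
l1*log(l1/l2) = 14 * 0.441833 = 6.185659.
KL = 6.185659 - 14 + 9 = 1.1857

1.1857


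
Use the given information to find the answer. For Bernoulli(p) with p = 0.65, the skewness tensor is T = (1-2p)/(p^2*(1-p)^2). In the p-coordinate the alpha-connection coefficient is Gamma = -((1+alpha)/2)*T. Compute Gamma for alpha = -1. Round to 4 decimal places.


Skewness (Amari-Chentsov) tensor: T = (1-2p)/(p^2*(1-p)^2).
p = 0.65, 1-2p = -0.3, p^2 = 0.4225, (1-p)^2 = 0.1225.
T = -0.3/(0.4225 * 0.1225) = -5.796401.
In the p-coordinate, Gamma^(alpha) = Gamma^(0) - (alpha/2)*T with Gamma^(0) = (1/2)*g'(p) = -T/2,
so Gamma^(alpha) = -((1+alpha)/2)*T.
alpha = -1, -(1+alpha)/2 = 0.0.
Gamma = 0.0 * -5.796401 = 0.0000

0.0000


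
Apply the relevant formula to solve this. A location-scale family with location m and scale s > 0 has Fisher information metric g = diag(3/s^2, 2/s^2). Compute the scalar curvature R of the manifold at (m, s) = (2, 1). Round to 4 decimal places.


The metric has the form g = (A dm^2 + B ds^2)/s^2 with A = 3, B = 2.
Substitute u = sqrt(A/B)*m: g = B*(du^2 + ds^2)/s^2, i.e. B times the
Poincare upper half-plane metric, which has constant Gaussian curvature -1.
Scaling a 2D metric by a constant c divides the Gaussian curvature by c,
so K = -1/B = -1/(2) = -0.5000 everywhere (the point (m, s) = (2, 1) is irrelevant:
the curvature is constant).
Scalar curvature in dimension 2: R = 2K = -2/(2) = -1.0000.

-1.0000


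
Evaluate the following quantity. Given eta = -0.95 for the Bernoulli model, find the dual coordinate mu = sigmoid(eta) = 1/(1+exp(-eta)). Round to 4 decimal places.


Dual coordinate (expectation parameter) for Bernoulli:
mu = 1/(1+exp(-eta)).
eta = -0.95.
exp(-eta) = exp(0.95) = 2.58571.
mu = 1/(1+2.58571) = 0.2789

0.2789


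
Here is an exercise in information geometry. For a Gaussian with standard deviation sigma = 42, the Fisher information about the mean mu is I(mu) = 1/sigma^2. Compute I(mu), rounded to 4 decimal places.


The Fisher information for the mean of a normal distribution is I(mu) = 1/sigma^2.
sigma = 42, so sigma^2 = 1764.
I(mu) = 1/1764 = 0.0006

0.0006


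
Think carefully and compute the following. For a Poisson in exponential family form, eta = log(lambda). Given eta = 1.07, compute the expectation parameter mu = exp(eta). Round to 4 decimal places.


Expectation parameter for Poisson exponential family:
mu = exp(eta).
eta = 1.07.
mu = exp(1.07) = 2.9154

2.9154


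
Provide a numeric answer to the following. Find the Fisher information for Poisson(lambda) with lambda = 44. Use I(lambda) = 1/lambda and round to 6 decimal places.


Fisher information for Poisson: I(lambda) = 1/lambda.
lambda = 44.
I(lambda) = 1/44 = 0.022727

0.022727


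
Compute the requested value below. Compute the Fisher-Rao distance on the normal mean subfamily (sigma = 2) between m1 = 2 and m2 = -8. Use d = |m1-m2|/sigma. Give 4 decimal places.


On the fixed-variance normal subfamily, geodesic distance = |m1-m2|/sigma.
|2 - -8| = 10.
sigma = 2.
d = 10/2 = 5.0000

5.0000


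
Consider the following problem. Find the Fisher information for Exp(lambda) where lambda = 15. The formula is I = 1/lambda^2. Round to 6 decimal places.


Fisher information for exponential: I(lambda) = 1/lambda^2.
lambda = 15, lambda^2 = 225.
I = 1/225 = 0.004444

0.004444


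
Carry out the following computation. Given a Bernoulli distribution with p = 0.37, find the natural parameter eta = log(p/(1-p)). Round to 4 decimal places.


Natural parameter for Bernoulli: eta = log(p/(1-p)).
p = 0.37, 1-p = 0.63.
p/(1-p) = 0.587302.
eta = log(0.587302) = -0.5322

-0.5322


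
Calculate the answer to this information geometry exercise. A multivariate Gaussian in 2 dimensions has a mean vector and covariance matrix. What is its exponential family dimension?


Exponential family dimension calculation:
For 2-dim MVN: mean has 2 params, covariance has 2*3/2 = 3 unique entries.
Total dim = 2 + 3 = 5.

5


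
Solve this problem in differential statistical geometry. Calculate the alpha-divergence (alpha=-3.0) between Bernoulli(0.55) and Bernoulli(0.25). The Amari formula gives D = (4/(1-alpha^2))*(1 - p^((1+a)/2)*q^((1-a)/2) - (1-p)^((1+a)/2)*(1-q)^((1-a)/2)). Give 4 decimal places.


Amari alpha-divergence:
D = (4/(1-alpha^2))*(1 - p^((1+a)/2)*q^((1-a)/2) - (1-p)^((1+a)/2)*(1-q)^((1-a)/2)).
alpha = -3.0, p = 0.55, q = 0.25.
e1 = (1+alpha)/2 = -1.0, e2 = (1-alpha)/2 = 2.0.
t1 = p^e1 * q^e2 = 0.55^-1.0 * 0.25^2.0 = 0.113636.
t2 = (1-p)^e1 * (1-q)^e2 = 0.45^-1.0 * 0.75^2.0 = 1.25.
4/(1-alpha^2) = -0.5.
D = -0.5*(1 - 0.113636 - 1.25) = 0.1818

0.1818


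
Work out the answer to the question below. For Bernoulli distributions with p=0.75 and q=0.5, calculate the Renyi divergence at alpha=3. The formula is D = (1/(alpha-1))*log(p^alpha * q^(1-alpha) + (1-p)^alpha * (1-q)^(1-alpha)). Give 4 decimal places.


Renyi divergence of order alpha between Bernoulli distributions:
D = (1/(alpha-1))*log(p^alpha * q^(1-alpha) + (1-p)^alpha * (1-q)^(1-alpha)).
alpha = 3, p = 0.75, q = 0.5.
p^alpha * q^(1-alpha) = 0.75^3 * 0.5^-2 = 1.6875.
(1-p)^alpha * (1-q)^(1-alpha) = 0.25^3 * 0.5^-2 = 0.0625.
sum = 1.6875 + 0.0625 = 1.75.
D = (1/2)*log(1.75) = 0.2798

0.2798


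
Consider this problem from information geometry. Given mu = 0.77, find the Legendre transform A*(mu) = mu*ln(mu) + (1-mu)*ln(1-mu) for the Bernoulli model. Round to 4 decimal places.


Legendre transform for Bernoulli:
A*(mu) = mu*log(mu) + (1-mu)*log(1-mu).
mu = 0.77, 1-mu = 0.23.
mu*log(mu) = 0.77*log(0.77) = -0.201251.
(1-mu)*log(1-mu) = 0.23*log(0.23) = -0.338025.
A* = -0.201251 + -0.338025 = -0.5393

-0.5393


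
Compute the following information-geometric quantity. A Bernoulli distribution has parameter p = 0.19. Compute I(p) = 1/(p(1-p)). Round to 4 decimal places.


For Bernoulli(p), Fisher information is I(p) = 1/(p*(1-p)).
p = 0.19, 1-p = 0.81.
p*(1-p) = 0.1539.
I(p) = 1/0.1539 = 6.4977

6.4977


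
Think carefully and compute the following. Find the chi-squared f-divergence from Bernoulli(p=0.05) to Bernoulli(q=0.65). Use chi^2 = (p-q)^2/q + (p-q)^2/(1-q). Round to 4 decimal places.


Chi-squared divergence between Bernoulli distributions:
chi^2 = (p-q)^2/q + (p-q)^2/(1-q).
p = 0.05, q = 0.65, p-q = -0.6.
(p-q)^2 = 0.36.
term1 = 0.36/0.65 = 0.553846.
term2 = 0.36/0.35 = 1.028571.
chi^2 = 0.553846 + 1.028571 = 1.5824

1.5824


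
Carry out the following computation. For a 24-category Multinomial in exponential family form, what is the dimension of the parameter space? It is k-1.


Exponential family dimension calculation:
For Multinomial with k=24 categories, dim = k-1 = 23.

23


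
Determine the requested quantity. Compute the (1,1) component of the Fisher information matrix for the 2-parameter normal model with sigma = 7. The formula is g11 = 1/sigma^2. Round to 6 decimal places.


For the 2-parameter normal family, the Fisher metric has:
  g11 = 1/sigma^2, g22 = 2/sigma^2.
sigma = 7, sigma^2 = 49.
g11 = 0.020408

0.020408


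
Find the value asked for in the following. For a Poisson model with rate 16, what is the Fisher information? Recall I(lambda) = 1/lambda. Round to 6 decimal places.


Fisher information for Poisson: I(lambda) = 1/lambda.
lambda = 16.
I(lambda) = 1/16 = 0.062500

0.062500


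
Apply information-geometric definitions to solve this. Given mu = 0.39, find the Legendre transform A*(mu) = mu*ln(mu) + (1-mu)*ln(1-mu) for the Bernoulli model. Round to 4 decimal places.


Legendre transform for Bernoulli:
A*(mu) = mu*log(mu) + (1-mu)*log(1-mu).
mu = 0.39, 1-mu = 0.61.
mu*log(mu) = 0.39*log(0.39) = -0.367227.
(1-mu)*log(1-mu) = 0.61*log(0.61) = -0.301521.
A* = -0.367227 + -0.301521 = -0.6687

-0.6687


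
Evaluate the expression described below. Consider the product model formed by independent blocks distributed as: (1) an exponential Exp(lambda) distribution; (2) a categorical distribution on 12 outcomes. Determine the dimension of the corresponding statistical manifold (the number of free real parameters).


The dimension of a statistical manifold equals the number of free
(independent) real parameters of the model. For a product of independent
blocks the parameter counts add.
- exponential (lambda): 1.
- categorical on 12 outcomes (probabilities sum to 1): 12-1 = 11.
Total = 1 + 11 = 12.
Dimension = 12

12


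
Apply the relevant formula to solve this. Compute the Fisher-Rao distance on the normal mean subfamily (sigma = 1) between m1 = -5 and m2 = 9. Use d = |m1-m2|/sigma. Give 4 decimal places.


On the fixed-variance normal subfamily, geodesic distance = |m1-m2|/sigma.
|-5 - 9| = 14.
sigma = 1.
d = 14/1 = 14.0000

14.0000


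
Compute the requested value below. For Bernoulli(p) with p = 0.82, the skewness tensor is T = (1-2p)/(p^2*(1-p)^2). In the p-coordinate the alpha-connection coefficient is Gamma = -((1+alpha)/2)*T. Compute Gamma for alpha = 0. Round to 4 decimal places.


Skewness (Amari-Chentsov) tensor: T = (1-2p)/(p^2*(1-p)^2).
p = 0.82, 1-2p = -0.64, p^2 = 0.6724, (1-p)^2 = 0.0324.
T = -0.64/(0.6724 * 0.0324) = -29.376988.
In the p-coordinate, Gamma^(alpha) = Gamma^(0) - (alpha/2)*T with Gamma^(0) = (1/2)*g'(p) = -T/2,
so Gamma^(alpha) = -((1+alpha)/2)*T.
alpha = 0, -(1+alpha)/2 = -0.5.
Gamma = -0.5 * -29.376988 = 14.6885

14.6885


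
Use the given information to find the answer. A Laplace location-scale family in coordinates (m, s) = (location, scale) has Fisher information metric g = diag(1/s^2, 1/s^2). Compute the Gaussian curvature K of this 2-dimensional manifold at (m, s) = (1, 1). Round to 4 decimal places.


The metric has the form g = (A dm^2 + B ds^2)/s^2 with A = 1, B = 1.
Substitute u = sqrt(A/B)*m: g = B*(du^2 + ds^2)/s^2, i.e. B times the
Poincare upper half-plane metric, which has constant Gaussian curvature -1.
Scaling a 2D metric by a constant c divides the Gaussian curvature by c,
so K = -1/B = -1/(1) = -1.0000 everywhere (the point (m, s) = (1, 1) is irrelevant:
the curvature is constant).
The requested Gaussian curvature is K = -1.0000.

-1.0000


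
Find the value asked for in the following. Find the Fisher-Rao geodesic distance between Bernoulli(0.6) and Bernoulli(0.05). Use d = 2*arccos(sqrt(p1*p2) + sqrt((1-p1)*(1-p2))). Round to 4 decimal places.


Geodesic distance on Bernoulli manifold:
d(p1,p2) = 2*arccos(sqrt(p1*p2) + sqrt((1-p1)*(1-p2))).
sqrt(p1*p2) = sqrt(0.6*0.05) = 0.173205.
sqrt((1-p1)*(1-p2)) = sqrt(0.4*0.95) = 0.616441.
arg = 0.173205 + 0.616441 = 0.789646.
d = 2*arccos(0.789646) = 1.3211

1.3211


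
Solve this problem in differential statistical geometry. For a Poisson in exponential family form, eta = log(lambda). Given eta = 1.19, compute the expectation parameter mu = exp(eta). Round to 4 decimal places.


Expectation parameter for Poisson exponential family:
mu = exp(eta).
eta = 1.19.
mu = exp(1.19) = 3.2871

3.2871


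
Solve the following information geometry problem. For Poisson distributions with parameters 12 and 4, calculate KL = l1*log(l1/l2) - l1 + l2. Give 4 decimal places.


KL divergence for Poisson:
KL = l1*log(l1/l2) - l1 + l2.
l1 = 12, l2 = 4.
log(12/4) = 1.098612.
l1*log(l1/l2) = 12 * 1.098612 = 13.183347.
KL = 13.183347 - 12 + 4 = 5.1833

5.1833


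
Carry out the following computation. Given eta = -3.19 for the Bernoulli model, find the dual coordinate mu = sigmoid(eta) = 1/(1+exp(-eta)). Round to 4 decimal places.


Dual coordinate (expectation parameter) for Bernoulli:
mu = 1/(1+exp(-eta)).
eta = -3.19.
exp(-eta) = exp(3.19) = 24.288427.
mu = 1/(1+24.288427) = 0.0395

0.0395


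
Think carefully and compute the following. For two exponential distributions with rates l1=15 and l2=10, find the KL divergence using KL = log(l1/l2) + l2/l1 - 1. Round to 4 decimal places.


KL divergence for exponential family:
KL = log(l1/l2) + l2/l1 - 1.
log(15/10) = 0.405465.
10/15 = 0.666667.
KL = 0.405465 + 0.666667 - 1 = 0.0721

0.0721


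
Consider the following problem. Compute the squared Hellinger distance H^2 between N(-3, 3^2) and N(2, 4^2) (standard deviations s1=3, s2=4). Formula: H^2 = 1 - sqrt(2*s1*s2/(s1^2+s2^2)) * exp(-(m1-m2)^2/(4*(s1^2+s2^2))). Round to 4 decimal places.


Squared Hellinger distance for Gaussians:
H^2 = 1 - sqrt(2*s1*s2/(s1^2+s2^2)) * exp(-(m1-m2)^2/(4*(s1^2+s2^2))).
s1^2 = 9, s2^2 = 16, s1^2+s2^2 = 25.
sqrt(2*3*4/(25)) = 0.979796.
(m1-m2)^2 = (-5)^2 = 25.
exp(-25/(4*25)) = exp(-0.25) = 0.778801.
H^2 = 1 - 0.979796*0.778801 = 0.2369

0.2369


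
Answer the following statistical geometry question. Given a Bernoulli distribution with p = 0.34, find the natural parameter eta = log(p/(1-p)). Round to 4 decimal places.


Natural parameter for Bernoulli: eta = log(p/(1-p)).
p = 0.34, 1-p = 0.66.
p/(1-p) = 0.515152.
eta = log(0.515152) = -0.6633

-0.6633


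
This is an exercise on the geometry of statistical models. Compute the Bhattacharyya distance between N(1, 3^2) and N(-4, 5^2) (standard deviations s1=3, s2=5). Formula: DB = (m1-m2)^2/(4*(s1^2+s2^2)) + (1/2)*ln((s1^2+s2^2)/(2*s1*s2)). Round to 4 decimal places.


Bhattacharyya distance between two Gaussians:
DB = (m1-m2)^2/(4*(s1^2+s2^2)) + (1/2)*ln((s1^2+s2^2)/(2*s1*s2)).
(m1-m2)^2 = (5)^2 = 25.
s1^2+s2^2 = 9 + 25 = 34.
term1 = 25/136 = 0.183824.
term2 = 0.5*ln(34/30.0) = 0.062582.
DB = 0.183824 + 0.062582 = 0.2464

0.2464


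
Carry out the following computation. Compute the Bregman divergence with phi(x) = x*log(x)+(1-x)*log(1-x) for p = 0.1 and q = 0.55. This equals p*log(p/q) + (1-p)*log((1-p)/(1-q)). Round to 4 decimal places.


Bregman divergence with negative entropy generator:
D = p*log(p/q) + (1-p)*log((1-p)/(1-q)).
p = 0.1, q = 0.55.
p*log(p/q) = 0.1*log(0.1/0.55) = -0.170475.
(1-p)*log((1-p)/(1-q)) = 0.9*log(0.9/0.45) = 0.623832.
D = -0.170475 + 0.623832 = 0.4534

0.4534


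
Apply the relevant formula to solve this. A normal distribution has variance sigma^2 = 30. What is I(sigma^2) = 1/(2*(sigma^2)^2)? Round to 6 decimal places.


Fisher information for variance: I(sigma^2) = 1/(2*sigma^4).
sigma^2 = 30, so sigma^4 = 900.
I = 1/(2*900) = 1/1800 = 0.000556

0.000556


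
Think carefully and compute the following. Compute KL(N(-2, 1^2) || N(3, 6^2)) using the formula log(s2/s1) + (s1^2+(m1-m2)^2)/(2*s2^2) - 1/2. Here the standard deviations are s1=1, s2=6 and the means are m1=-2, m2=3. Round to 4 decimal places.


KL divergence between normal distributions:
KL = log(s2/s1) + (s1^2 + (m1-m2)^2)/(2*s2^2) - 1/2.
log(6/1) = 1.791759.
(1^2 + (-2-3)^2)/(2*6^2) = (1 + 25)/72 = 0.361111.
KL = 1.791759 + 0.361111 - 0.5 = 1.6529

1.6529


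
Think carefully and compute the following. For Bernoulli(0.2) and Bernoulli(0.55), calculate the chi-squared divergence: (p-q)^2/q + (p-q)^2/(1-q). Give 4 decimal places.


Chi-squared divergence between Bernoulli distributions:
chi^2 = (p-q)^2/q + (p-q)^2/(1-q).
p = 0.2, q = 0.55, p-q = -0.35.
(p-q)^2 = 0.1225.
term1 = 0.1225/0.55 = 0.222727.
term2 = 0.1225/0.45 = 0.272222.
chi^2 = 0.222727 + 0.272222 = 0.4949

0.4949


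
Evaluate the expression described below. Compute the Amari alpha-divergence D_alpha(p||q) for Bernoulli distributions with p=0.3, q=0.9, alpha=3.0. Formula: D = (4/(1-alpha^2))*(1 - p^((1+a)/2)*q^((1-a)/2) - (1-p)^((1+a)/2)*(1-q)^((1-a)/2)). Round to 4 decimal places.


Amari alpha-divergence:
D = (4/(1-alpha^2))*(1 - p^((1+a)/2)*q^((1-a)/2) - (1-p)^((1+a)/2)*(1-q)^((1-a)/2)).
alpha = 3.0, p = 0.3, q = 0.9.
e1 = (1+alpha)/2 = 2.0, e2 = (1-alpha)/2 = -1.0.
t1 = p^e1 * q^e2 = 0.3^2.0 * 0.9^-1.0 = 0.1.
t2 = (1-p)^e1 * (1-q)^e2 = 0.7^2.0 * 0.1^-1.0 = 4.9.
4/(1-alpha^2) = -0.5.
D = -0.5*(1 - 0.1 - 4.9) = 2.0000

2.0000


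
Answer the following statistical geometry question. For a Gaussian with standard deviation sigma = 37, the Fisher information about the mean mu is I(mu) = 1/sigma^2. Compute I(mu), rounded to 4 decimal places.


The Fisher information for the mean of a normal distribution is I(mu) = 1/sigma^2.
sigma = 37, so sigma^2 = 1369.
I(mu) = 1/1369 = 0.0007

0.0007


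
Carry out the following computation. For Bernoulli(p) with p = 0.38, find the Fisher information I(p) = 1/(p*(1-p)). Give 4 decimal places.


For Bernoulli(p), Fisher information is I(p) = 1/(p*(1-p)).
p = 0.38, 1-p = 0.62.
p*(1-p) = 0.2356.
I(p) = 1/0.2356 = 4.2445

4.2445


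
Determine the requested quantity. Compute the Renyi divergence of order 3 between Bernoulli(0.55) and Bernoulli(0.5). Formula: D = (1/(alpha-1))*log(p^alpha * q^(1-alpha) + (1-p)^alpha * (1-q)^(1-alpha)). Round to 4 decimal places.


Renyi divergence of order alpha between Bernoulli distributions:
D = (1/(alpha-1))*log(p^alpha * q^(1-alpha) + (1-p)^alpha * (1-q)^(1-alpha)).
alpha = 3, p = 0.55, q = 0.5.
p^alpha * q^(1-alpha) = 0.55^3 * 0.5^-2 = 0.6655.
(1-p)^alpha * (1-q)^(1-alpha) = 0.45^3 * 0.5^-2 = 0.3645.
sum = 0.6655 + 0.3645 = 1.03.
D = (1/2)*log(1.03) = 0.0148

0.0148


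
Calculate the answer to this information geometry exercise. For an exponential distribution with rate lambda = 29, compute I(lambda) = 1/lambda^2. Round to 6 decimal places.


Fisher information for exponential: I(lambda) = 1/lambda^2.
lambda = 29, lambda^2 = 841.
I = 1/841 = 0.001189

0.001189


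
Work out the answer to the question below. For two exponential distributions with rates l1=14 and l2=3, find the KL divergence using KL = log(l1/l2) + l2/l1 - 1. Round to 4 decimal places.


KL divergence for exponential family:
KL = log(l1/l2) + l2/l1 - 1.
log(14/3) = 1.540445.
3/14 = 0.214286.
KL = 1.540445 + 0.214286 - 1 = 0.7547

0.7547


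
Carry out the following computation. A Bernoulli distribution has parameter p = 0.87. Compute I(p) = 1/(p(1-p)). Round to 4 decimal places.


For Bernoulli(p), Fisher information is I(p) = 1/(p*(1-p)).
p = 0.87, 1-p = 0.13.
p*(1-p) = 0.1131.
I(p) = 1/0.1131 = 8.8417

8.8417


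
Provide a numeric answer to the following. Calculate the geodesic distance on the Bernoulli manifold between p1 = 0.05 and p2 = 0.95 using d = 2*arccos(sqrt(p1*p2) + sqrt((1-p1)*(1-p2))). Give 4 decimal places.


Geodesic distance on Bernoulli manifold:
d(p1,p2) = 2*arccos(sqrt(p1*p2) + sqrt((1-p1)*(1-p2))).
sqrt(p1*p2) = sqrt(0.05*0.95) = 0.217945.
sqrt((1-p1)*(1-p2)) = sqrt(0.95*0.05) = 0.217945.
arg = 0.217945 + 0.217945 = 0.43589.
d = 2*arccos(0.43589) = 2.2395

2.2395


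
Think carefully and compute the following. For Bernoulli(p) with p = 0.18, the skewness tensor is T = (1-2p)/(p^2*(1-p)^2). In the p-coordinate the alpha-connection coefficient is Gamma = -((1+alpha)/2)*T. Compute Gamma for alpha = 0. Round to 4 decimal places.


Skewness (Amari-Chentsov) tensor: T = (1-2p)/(p^2*(1-p)^2).
p = 0.18, 1-2p = 0.64, p^2 = 0.0324, (1-p)^2 = 0.6724.
T = 0.64/(0.0324 * 0.6724) = 29.376988.
In the p-coordinate, Gamma^(alpha) = Gamma^(0) - (alpha/2)*T with Gamma^(0) = (1/2)*g'(p) = -T/2,
so Gamma^(alpha) = -((1+alpha)/2)*T.
alpha = 0, -(1+alpha)/2 = -0.5.
Gamma = -0.5 * 29.376988 = -14.6885

-14.6885


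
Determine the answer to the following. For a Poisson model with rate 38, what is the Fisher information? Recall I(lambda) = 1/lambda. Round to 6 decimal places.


Fisher information for Poisson: I(lambda) = 1/lambda.
lambda = 38.
I(lambda) = 1/38 = 0.026316

0.026316


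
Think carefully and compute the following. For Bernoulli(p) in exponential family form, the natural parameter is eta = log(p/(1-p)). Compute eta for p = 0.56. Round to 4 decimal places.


Natural parameter for Bernoulli: eta = log(p/(1-p)).
p = 0.56, 1-p = 0.44.
p/(1-p) = 1.272727.
eta = log(1.272727) = 0.2412

0.2412


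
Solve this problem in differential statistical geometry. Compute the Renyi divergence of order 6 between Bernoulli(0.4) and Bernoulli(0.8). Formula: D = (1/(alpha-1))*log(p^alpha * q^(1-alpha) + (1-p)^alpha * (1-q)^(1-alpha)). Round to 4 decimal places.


Renyi divergence of order alpha between Bernoulli distributions:
D = (1/(alpha-1))*log(p^alpha * q^(1-alpha) + (1-p)^alpha * (1-q)^(1-alpha)).
alpha = 6, p = 0.4, q = 0.8.
p^alpha * q^(1-alpha) = 0.4^6 * 0.8^-5 = 0.0125.
(1-p)^alpha * (1-q)^(1-alpha) = 0.6^6 * 0.2^-5 = 145.8.
sum = 0.0125 + 145.8 = 145.8125.
D = (1/5)*log(145.8125) = 0.9965

0.9965


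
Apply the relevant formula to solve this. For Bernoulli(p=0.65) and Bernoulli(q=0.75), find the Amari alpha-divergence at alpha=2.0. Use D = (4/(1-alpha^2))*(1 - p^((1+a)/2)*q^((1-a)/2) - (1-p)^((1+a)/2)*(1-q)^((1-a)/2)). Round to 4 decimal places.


Amari alpha-divergence:
D = (4/(1-alpha^2))*(1 - p^((1+a)/2)*q^((1-a)/2) - (1-p)^((1+a)/2)*(1-q)^((1-a)/2)).
alpha = 2.0, p = 0.65, q = 0.75.
e1 = (1+alpha)/2 = 1.5, e2 = (1-alpha)/2 = -0.5.
t1 = p^e1 * q^e2 = 0.65^1.5 * 0.75^-0.5 = 0.605117.
t2 = (1-p)^e1 * (1-q)^e2 = 0.35^1.5 * 0.25^-0.5 = 0.414126.
4/(1-alpha^2) = -1.333333.
D = -1.333333*(1 - 0.605117 - 0.414126) = 0.0257

0.0257


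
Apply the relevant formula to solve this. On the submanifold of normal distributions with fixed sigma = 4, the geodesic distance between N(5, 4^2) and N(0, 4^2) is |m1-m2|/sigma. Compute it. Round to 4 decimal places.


On the fixed-variance normal subfamily, geodesic distance = |m1-m2|/sigma.
|5 - 0| = 5.
sigma = 4.
d = 5/4 = 1.2500

1.2500


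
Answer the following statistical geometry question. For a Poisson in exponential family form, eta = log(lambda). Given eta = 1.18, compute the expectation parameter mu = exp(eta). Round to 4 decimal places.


Expectation parameter for Poisson exponential family:
mu = exp(eta).
eta = 1.18.
mu = exp(1.18) = 3.2544

3.2544


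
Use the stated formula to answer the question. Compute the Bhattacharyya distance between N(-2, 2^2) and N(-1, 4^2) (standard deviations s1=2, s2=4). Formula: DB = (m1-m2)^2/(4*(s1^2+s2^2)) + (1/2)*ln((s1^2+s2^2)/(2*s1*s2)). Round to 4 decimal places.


Bhattacharyya distance between two Gaussians:
DB = (m1-m2)^2/(4*(s1^2+s2^2)) + (1/2)*ln((s1^2+s2^2)/(2*s1*s2)).
(m1-m2)^2 = (-1)^2 = 1.
s1^2+s2^2 = 4 + 16 = 20.
term1 = 1/80 = 0.0125.
term2 = 0.5*ln(20/16.0) = 0.111572.
DB = 0.0125 + 0.111572 = 0.1241

0.1241


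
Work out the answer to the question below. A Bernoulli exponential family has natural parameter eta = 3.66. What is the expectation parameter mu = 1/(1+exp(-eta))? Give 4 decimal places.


Dual coordinate (expectation parameter) for Bernoulli:
mu = 1/(1+exp(-eta)).
eta = 3.66.
exp(-eta) = exp(-3.66) = 0.025733.
mu = 1/(1+0.025733) = 0.9749

0.9749


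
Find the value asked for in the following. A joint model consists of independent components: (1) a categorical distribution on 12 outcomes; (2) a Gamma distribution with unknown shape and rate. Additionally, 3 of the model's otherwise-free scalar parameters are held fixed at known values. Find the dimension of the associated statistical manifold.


The dimension of a statistical manifold equals the number of free
(independent) real parameters of the model. For a product of independent
blocks the parameter counts add.
- categorical on 12 outcomes (probabilities sum to 1): 12-1 = 11.
- Gamma (shape, rate): 2.
Total = 11 + 2 = 13.
3 parameter(s) fixed at known values: 13 - 3 = 10.
Dimension = 10

10


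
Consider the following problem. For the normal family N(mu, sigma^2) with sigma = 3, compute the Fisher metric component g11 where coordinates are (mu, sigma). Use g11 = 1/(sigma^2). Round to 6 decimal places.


For the 2-parameter normal family, the Fisher metric has:
  g11 = 1/sigma^2, g22 = 2/sigma^2.
sigma = 3, sigma^2 = 9.
g11 = 0.111111

0.111111


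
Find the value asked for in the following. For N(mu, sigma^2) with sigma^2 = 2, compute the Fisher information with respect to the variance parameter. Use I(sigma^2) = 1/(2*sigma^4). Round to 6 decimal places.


Fisher information for variance: I(sigma^2) = 1/(2*sigma^4).
sigma^2 = 2, so sigma^4 = 4.
I = 1/(2*4) = 1/8 = 0.125000

0.125000


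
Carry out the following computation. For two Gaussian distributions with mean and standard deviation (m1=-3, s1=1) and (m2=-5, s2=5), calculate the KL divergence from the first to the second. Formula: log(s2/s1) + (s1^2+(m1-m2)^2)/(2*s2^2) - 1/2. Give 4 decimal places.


KL divergence between normal distributions:
KL = log(s2/s1) + (s1^2 + (m1-m2)^2)/(2*s2^2) - 1/2.
log(5/1) = 1.609438.
(1^2 + (-3--5)^2)/(2*5^2) = (1 + 4)/50 = 0.1.
KL = 1.609438 + 0.1 - 0.5 = 1.2094

1.2094


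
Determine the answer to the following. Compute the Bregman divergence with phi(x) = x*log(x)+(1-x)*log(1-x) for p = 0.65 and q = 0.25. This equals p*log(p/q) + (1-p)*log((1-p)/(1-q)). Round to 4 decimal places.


Bregman divergence with negative entropy generator:
D = p*log(p/q) + (1-p)*log((1-p)/(1-q)).
p = 0.65, q = 0.25.
p*log(p/q) = 0.65*log(0.65/0.25) = 0.621082.
(1-p)*log((1-p)/(1-q)) = 0.35*log(0.35/0.75) = -0.266749.
D = 0.621082 + -0.266749 = 0.3543

0.3543


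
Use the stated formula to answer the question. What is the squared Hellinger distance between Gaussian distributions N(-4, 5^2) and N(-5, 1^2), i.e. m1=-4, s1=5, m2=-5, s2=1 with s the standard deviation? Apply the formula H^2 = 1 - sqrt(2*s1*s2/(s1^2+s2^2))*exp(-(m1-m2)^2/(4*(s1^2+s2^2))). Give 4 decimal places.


Squared Hellinger distance for Gaussians:
H^2 = 1 - sqrt(2*s1*s2/(s1^2+s2^2)) * exp(-(m1-m2)^2/(4*(s1^2+s2^2))).
s1^2 = 25, s2^2 = 1, s1^2+s2^2 = 26.
sqrt(2*5*1/(26)) = 0.620174.
(m1-m2)^2 = (1)^2 = 1.
exp(-1/(4*26)) = exp(-0.009615) = 0.990431.
H^2 = 1 - 0.620174*0.990431 = 0.3858

0.3858


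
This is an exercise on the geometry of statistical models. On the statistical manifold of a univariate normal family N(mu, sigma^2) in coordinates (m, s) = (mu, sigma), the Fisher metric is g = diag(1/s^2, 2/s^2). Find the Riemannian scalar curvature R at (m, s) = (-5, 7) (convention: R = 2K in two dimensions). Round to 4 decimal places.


The metric has the form g = (A dm^2 + B ds^2)/s^2 with A = 1, B = 2.
Substitute u = sqrt(A/B)*m: g = B*(du^2 + ds^2)/s^2, i.e. B times the
Poincare upper half-plane metric, which has constant Gaussian curvature -1.
Scaling a 2D metric by a constant c divides the Gaussian curvature by c,
so K = -1/B = -1/(2) = -0.5000 everywhere (the point (m, s) = (-5, 7) is irrelevant:
the curvature is constant).
Scalar curvature in dimension 2: R = 2K = -2/(2) = -1.0000.

-1.0000


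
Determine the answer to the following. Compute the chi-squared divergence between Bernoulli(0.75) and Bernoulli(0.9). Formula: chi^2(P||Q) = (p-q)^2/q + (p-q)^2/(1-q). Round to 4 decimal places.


Chi-squared divergence between Bernoulli distributions:
chi^2 = (p-q)^2/q + (p-q)^2/(1-q).
p = 0.75, q = 0.9, p-q = -0.15.
(p-q)^2 = 0.0225.
term1 = 0.0225/0.9 = 0.025.
term2 = 0.0225/0.1 = 0.225.
chi^2 = 0.025 + 0.225 = 0.2500

0.2500


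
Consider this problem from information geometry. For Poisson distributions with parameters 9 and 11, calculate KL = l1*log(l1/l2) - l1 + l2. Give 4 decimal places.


KL divergence for Poisson:
KL = l1*log(l1/l2) - l1 + l2.
l1 = 9, l2 = 11.
log(9/11) = -0.200671.
l1*log(l1/l2) = 9 * -0.200671 = -1.806036.
KL = -1.806036 - 9 + 11 = 0.1940

0.1940


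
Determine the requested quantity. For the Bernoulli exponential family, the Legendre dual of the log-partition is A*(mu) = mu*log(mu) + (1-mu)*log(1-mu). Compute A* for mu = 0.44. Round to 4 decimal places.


Legendre transform for Bernoulli:
A*(mu) = mu*log(mu) + (1-mu)*log(1-mu).
mu = 0.44, 1-mu = 0.56.
mu*log(mu) = 0.44*log(0.44) = -0.361231.
(1-mu)*log(1-mu) = 0.56*log(0.56) = -0.324698.
A* = -0.361231 + -0.324698 = -0.6859

-0.6859


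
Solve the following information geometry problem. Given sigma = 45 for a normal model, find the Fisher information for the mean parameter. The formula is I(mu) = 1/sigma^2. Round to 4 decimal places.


The Fisher information for the mean of a normal distribution is I(mu) = 1/sigma^2.
sigma = 45, so sigma^2 = 2025.
I(mu) = 1/2025 = 0.0005

0.0005


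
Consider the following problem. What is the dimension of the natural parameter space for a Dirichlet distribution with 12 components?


Exponential family dimension calculation:
Dirichlet with 12 components has 12 natural parameters.

12


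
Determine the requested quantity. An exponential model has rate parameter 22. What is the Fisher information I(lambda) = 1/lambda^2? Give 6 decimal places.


Fisher information for exponential: I(lambda) = 1/lambda^2.
lambda = 22, lambda^2 = 484.
I = 1/484 = 0.002066

0.002066


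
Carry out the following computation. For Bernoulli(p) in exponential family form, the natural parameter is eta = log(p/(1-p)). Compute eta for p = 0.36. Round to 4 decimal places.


Natural parameter for Bernoulli: eta = log(p/(1-p)).
p = 0.36, 1-p = 0.64.
p/(1-p) = 0.5625.
eta = log(0.5625) = -0.5754

-0.5754


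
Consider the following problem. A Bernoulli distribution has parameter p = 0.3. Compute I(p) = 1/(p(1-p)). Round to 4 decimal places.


For Bernoulli(p), Fisher information is I(p) = 1/(p*(1-p)).
p = 0.3, 1-p = 0.7.
p*(1-p) = 0.21.
I(p) = 1/0.21 = 4.7619

4.7619


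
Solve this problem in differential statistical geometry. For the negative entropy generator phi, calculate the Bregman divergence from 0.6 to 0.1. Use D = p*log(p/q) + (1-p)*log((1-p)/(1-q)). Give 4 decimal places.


Bregman divergence with negative entropy generator:
D = p*log(p/q) + (1-p)*log((1-p)/(1-q)).
p = 0.6, q = 0.1.
p*log(p/q) = 0.6*log(0.6/0.1) = 1.075056.
(1-p)*log((1-p)/(1-q)) = 0.4*log(0.4/0.9) = -0.324372.
D = 1.075056 + -0.324372 = 0.7507

0.7507


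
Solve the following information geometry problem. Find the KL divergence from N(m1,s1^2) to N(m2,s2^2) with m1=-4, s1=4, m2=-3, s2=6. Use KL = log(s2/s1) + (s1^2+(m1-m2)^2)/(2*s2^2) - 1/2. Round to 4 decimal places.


KL divergence between normal distributions:
KL = log(s2/s1) + (s1^2 + (m1-m2)^2)/(2*s2^2) - 1/2.
log(6/4) = 0.405465.
(4^2 + (-4--3)^2)/(2*6^2) = (16 + 1)/72 = 0.236111.
KL = 0.405465 + 0.236111 - 0.5 = 0.1416

0.1416


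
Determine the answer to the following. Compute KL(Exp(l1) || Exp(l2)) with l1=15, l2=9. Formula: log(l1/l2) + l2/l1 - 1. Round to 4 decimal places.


KL divergence for exponential family:
KL = log(l1/l2) + l2/l1 - 1.
log(15/9) = 0.510826.
9/15 = 0.6.
KL = 0.510826 + 0.6 - 1 = 0.1108

0.1108


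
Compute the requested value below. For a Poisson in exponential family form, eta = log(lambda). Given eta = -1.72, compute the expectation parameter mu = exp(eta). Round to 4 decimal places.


Expectation parameter for Poisson exponential family:
mu = exp(eta).
eta = -1.72.
mu = exp(-1.72) = 0.1791

0.1791


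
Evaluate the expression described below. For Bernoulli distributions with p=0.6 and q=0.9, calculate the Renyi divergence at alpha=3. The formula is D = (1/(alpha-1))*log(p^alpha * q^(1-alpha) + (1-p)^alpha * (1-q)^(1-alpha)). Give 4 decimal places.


Renyi divergence of order alpha between Bernoulli distributions:
D = (1/(alpha-1))*log(p^alpha * q^(1-alpha) + (1-p)^alpha * (1-q)^(1-alpha)).
alpha = 3, p = 0.6, q = 0.9.
p^alpha * q^(1-alpha) = 0.6^3 * 0.9^-2 = 0.266667.
(1-p)^alpha * (1-q)^(1-alpha) = 0.4^3 * 0.1^-2 = 6.4.
sum = 0.266667 + 6.4 = 6.666667.
D = (1/2)*log(6.666667) = 0.9486

0.9486


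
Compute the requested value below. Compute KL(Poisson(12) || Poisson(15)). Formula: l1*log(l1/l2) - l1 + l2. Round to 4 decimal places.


KL divergence for Poisson:
KL = l1*log(l1/l2) - l1 + l2.
l1 = 12, l2 = 15.
log(12/15) = -0.223144.
l1*log(l1/l2) = 12 * -0.223144 = -2.677723.
KL = -2.677723 - 12 + 15 = 0.3223

0.3223


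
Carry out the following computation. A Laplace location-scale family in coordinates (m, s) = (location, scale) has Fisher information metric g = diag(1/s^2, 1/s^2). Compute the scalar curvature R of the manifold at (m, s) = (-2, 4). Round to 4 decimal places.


The metric has the form g = (A dm^2 + B ds^2)/s^2 with A = 1, B = 1.
Substitute u = sqrt(A/B)*m: g = B*(du^2 + ds^2)/s^2, i.e. B times the
Poincare upper half-plane metric, which has constant Gaussian curvature -1.
Scaling a 2D metric by a constant c divides the Gaussian curvature by c,
so K = -1/B = -1/(1) = -1.0000 everywhere (the point (m, s) = (-2, 4) is irrelevant:
the curvature is constant).
Scalar curvature in dimension 2: R = 2K = -2/(1) = -2.0000.

-2.0000
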